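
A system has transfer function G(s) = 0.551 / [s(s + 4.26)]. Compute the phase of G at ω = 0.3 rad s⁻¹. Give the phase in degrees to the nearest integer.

∠(j0.3 + 4.26) = arctan(0.3/4.26) = 4.03°
∠(j0.3) = 90.00°
∠G(j0.3) = − (4.03° + 90.00°) = -94.03°

-94°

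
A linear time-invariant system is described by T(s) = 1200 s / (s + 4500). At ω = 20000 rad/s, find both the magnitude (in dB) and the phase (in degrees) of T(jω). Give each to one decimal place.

|j20000| = 2e+04
|j20000 + 4500| = √(20000² + 4500²) = 2.05e+04
|T(j20000)| = 1200 × 2e+04 / 2.05e+04 = 1170.7
20 log₁₀(1170.7) = 61.37 dB
∠(j20000) = 90.00°
∠(j20000 + 4500) = arctan(20000/4500) = 77.32°
∠T(j20000) = 90.00° − 77.32° = 12.68°

|T| = 61.4 dB, ∠T = 12.7 deg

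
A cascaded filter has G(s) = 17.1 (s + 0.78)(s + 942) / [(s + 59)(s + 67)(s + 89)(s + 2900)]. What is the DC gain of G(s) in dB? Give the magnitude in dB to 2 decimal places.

-98.19 dB

G(0) = 17.1 × 0.78 × 942 / (59 × 67 × 89 × 2900) = 1.2315e-05
20 log₁₀(1.2315e-05) = -98.191 dB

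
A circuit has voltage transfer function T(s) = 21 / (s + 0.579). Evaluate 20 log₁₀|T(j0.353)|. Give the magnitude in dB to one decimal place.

29.8 dB

|j0.353 + 0.579| = √(0.353² + 0.579²) = 0.6781
|T(j0.353)| = 21 / 0.6781 = 30.968
20 log₁₀(30.968) = 29.82 dB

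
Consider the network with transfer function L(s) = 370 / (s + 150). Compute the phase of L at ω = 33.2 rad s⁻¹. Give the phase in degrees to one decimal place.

-12.5°

∠(j33.2 + 150) = arctan(33.2/150) = 12.48°
∠L(j33.2) = −12.48° = -12.48°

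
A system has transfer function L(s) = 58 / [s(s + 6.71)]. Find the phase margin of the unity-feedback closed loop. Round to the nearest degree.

Gain crossover: |L(jω)| = 1 at ω ≈ 6.3 rad/s.
∠L(j6.3) = −90° − arctan(6.3/6.71) ≈ -133.20°
PM = 180° + (-133.20°) = 46.80°

47°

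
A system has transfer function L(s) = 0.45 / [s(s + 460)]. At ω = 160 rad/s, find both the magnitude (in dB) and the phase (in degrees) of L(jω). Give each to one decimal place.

|L| = -104.8 dB, ∠L = -109.2°

|j160 + 460| = √(160² + 460²) = 487
|j160| = 160
|L(j160)| = 0.45 / (487 × 160) = 5.7748e-06
20 log₁₀(5.7748e-06) = -104.77 dB
∠(j160 + 460) = arctan(160/460) = 19.18°
∠(j160) = 90.00°
∠L(j160) = − (19.18° + 90.00°) = -109.18°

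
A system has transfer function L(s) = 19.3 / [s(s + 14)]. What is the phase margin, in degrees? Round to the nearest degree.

84 deg

Gain crossover: |L(jω)| = 1 at ω ≈ 1.37 rad/s.
∠L(j1.37) = −90° − arctan(1.37/14) ≈ -95.60°
PM = 180° + (-95.60°) = 84.40°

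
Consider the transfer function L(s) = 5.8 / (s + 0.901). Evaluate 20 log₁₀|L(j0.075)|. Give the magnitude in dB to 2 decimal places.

16.14 dB

|j0.075 + 0.901| = √(0.075² + 0.901²) = 0.9041
|L(j0.075)| = 5.8 / 0.9041 = 6.4151
20 log₁₀(6.4151) = 16.144 dB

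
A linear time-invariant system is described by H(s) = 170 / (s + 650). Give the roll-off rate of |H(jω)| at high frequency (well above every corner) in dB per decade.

-20 dB/decade

With 0 zeros and 1 pole, the high-frequency asymptotic slope is 20 × (0 − 1) = -20 dB/decade.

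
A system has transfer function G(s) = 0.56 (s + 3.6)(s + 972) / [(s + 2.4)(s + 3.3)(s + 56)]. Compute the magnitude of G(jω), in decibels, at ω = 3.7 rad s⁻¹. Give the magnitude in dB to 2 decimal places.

|j3.7 + 3.6| = √(3.7² + 3.6²) = 5.162
|j3.7 + 972| = √(3.7² + 972²) = 972
|j3.7 + 2.4| = √(3.7² + 2.4²) = 4.41
|j3.7 + 3.3| = √(3.7² + 3.3²) = 4.958
|j3.7 + 56| = √(3.7² + 56²) = 56.12
|G(j3.7)| = 0.56 × 5.162 × 972 / (4.41 × 4.958 × 56.12) = 2.2899
20 log₁₀(2.2899) = 7.196 dB

7.20 dB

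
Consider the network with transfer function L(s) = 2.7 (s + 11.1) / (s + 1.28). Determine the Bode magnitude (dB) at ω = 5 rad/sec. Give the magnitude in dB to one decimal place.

16.1 dB

|j5 + 11.1| = √(5² + 11.1²) = 12.17
|j5 + 1.28| = √(5² + 1.28²) = 5.161
|L(j5)| = 2.7 × 12.17 / 5.161 = 6.3687
20 log₁₀(6.3687) = 16.08 dB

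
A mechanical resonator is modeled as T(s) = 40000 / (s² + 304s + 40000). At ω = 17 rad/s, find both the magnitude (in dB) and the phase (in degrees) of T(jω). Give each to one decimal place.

|(j17)² + 304(j17) + 40000| = |39711 + j5168| = 4.005e+04
|T(j17)| = 40000 / 4.005e+04 = 0.99885
20 log₁₀(0.99885) = -0.01 dB
∠[(j17)² + 304(j17) + 40000] = ∠[39711 + j5168] = 7.41°
∠T(j17) = −7.41° = -7.41°

|T| = -0.0 dB, ∠T = -7.4°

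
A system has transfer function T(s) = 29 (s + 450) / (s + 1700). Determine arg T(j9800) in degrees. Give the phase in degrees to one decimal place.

∠(j9800 + 450) = arctan(9800/450) = 87.37°
∠(j9800 + 1700) = arctan(9800/1700) = 80.16°
∠T(j9800) = 87.37° − 80.16° = 7.21°

7.2 deg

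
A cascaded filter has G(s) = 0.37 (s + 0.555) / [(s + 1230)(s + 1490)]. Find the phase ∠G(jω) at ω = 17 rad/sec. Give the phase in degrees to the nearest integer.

∠(j17 + 0.555) = arctan(17/0.555) = 88.13°
∠(j17 + 1230) = arctan(17/1230) = 0.79°
∠(j17 + 1490) = arctan(17/1490) = 0.65°
∠G(j17) = 88.13° − (0.79° + 0.65°) = 86.68°

87°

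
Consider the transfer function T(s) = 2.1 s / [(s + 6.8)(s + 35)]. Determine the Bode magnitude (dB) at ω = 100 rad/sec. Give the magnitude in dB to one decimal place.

|j100| = 100
|j100 + 6.8| = √(100² + 6.8²) = 100.2
|j100 + 35| = √(100² + 35²) = 105.9
|T(j100)| = 2.1 × 100 / (100.2 × 105.9) = 0.019775
20 log₁₀(0.019775) = -34.08 dB

-34.1 dB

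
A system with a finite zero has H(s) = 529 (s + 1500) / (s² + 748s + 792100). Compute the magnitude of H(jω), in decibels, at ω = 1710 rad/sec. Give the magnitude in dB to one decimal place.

-6.3 dB

|j1710 + 1500| = √(1710² + 1500²) = 2275
|(j1710)² + 748(j1710) + 792100| = |-2.132e+06 + j1.2791e+06| = 2.486e+06
|H(j1710)| = 529 × 2275 / 2.486e+06 = 0.48398
20 log₁₀(0.48398) = -6.30 dB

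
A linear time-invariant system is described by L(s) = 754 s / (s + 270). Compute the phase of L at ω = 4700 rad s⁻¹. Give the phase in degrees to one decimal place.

∠(j4700) = 90.00°
∠(j4700 + 270) = arctan(4700/270) = 86.71°
∠L(j4700) = 90.00° − 86.71° = 3.29°

3.3°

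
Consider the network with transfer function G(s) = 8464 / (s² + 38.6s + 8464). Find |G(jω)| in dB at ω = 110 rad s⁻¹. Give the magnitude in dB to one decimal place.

|(j110)² + 38.6(j110) + 8464| = |-3636 + j4246| = 5590
|G(j110)| = 8464 / 5590 = 1.5141
20 log₁₀(1.5141) = 3.60 dB

3.6 dB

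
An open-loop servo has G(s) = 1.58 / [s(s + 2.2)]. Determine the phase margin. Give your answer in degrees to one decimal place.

72.7°

Gain crossover: |G(jω)| = 1 at ω ≈ 0.686 rad/s.
∠G(j0.686) = −90° − arctan(0.686/2.2) ≈ -107.31°
PM = 180° + (-107.31°) = 72.69°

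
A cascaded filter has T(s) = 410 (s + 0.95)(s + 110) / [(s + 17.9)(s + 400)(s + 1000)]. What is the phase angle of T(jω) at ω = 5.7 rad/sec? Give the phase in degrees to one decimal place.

∠(j5.7 + 0.95) = arctan(5.7/0.95) = 80.54°
∠(j5.7 + 110) = arctan(5.7/110) = 2.97°
∠(j5.7 + 17.9) = arctan(5.7/17.9) = 17.66°
∠(j5.7 + 400) = arctan(5.7/400) = 0.82°
∠(j5.7 + 1000) = arctan(5.7/1000) = 0.33°
∠T(j5.7) = 80.54° + 2.97° − (17.66° + 0.82° + 0.33°) = 64.70°

64.7 deg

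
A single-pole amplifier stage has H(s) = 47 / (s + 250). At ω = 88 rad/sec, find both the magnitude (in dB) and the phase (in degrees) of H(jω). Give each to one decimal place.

|j88 + 250| = √(88² + 250²) = 265
|H(j88)| = 47 / 265 = 0.17733
20 log₁₀(0.17733) = -15.02 dB
∠(j88 + 250) = arctan(88/250) = 19.39°
∠H(j88) = −19.39° = -19.39°

|H| = -15.0 dB, ∠H = -19.4°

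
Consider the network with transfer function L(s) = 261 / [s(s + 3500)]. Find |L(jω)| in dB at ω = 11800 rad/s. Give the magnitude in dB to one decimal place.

-114.9 dB

|j11800 + 3500| = √(11800² + 3500²) = 1.231e+04
|j11800| = 1.18e+04
|L(j11800)| = 261 / (1.231e+04 × 1.18e+04) = 1.7971e-06
20 log₁₀(1.7971e-06) = -114.91 dB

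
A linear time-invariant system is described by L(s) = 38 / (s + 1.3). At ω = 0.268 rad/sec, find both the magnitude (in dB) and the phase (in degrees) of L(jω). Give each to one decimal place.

|L| = 29.1 dB, ∠L = -11.6 deg

|j0.268 + 1.3| = √(0.268² + 1.3²) = 1.327
|L(j0.268)| = 38 / 1.327 = 28.629
20 log₁₀(28.629) = 29.14 dB
∠(j0.268 + 1.3) = arctan(0.268/1.3) = 11.65°
∠L(j0.268) = −11.65° = -11.65°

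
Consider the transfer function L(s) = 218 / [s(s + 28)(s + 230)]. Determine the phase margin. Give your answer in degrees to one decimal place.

Gain crossover: |L(jω)| = 1 at ω ≈ 0.0339 rad/sec.
∠L(j0.0339) = −90° − arctan(0.0339/28) − arctan(0.0339/230) ≈ -90.08°
PM = 180° + (-90.08°) = 89.92°

89.9°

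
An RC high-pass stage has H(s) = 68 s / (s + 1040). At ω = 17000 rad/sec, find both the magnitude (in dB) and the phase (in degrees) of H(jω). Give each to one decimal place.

|j17000| = 1.7e+04
|j17000 + 1040| = √(17000² + 1040²) = 1.703e+04
|H(j17000)| = 68 × 1.7e+04 / 1.703e+04 = 67.873
20 log₁₀(67.873) = 36.63 dB
∠(j17000) = 90.00°
∠(j17000 + 1040) = arctan(17000/1040) = 86.50°
∠H(j17000) = 90.00° − 86.50° = 3.50°

|H| = 36.6 dB, ∠H = 3.5°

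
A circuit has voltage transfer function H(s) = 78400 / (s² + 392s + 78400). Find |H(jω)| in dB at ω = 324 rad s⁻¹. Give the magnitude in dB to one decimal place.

-4.4 dB

|(j324)² + 392(j324) + 78400| = |-26576 + j1.2701e+05| = 1.298e+05
|H(j324)| = 78400 / 1.298e+05 = 0.6042
20 log₁₀(0.6042) = -4.38 dB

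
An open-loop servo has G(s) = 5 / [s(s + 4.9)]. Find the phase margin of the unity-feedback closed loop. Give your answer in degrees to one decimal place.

78.5°

Gain crossover: |G(jω)| = 1 at ω ≈ 1 rad/sec.
∠G(j1) = −90° − arctan(1/4.9) ≈ -101.53°
PM = 180° + (-101.53°) = 78.47°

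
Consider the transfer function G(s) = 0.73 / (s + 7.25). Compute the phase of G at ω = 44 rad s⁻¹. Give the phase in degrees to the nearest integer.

-81 deg

∠(j44 + 7.25) = arctan(44/7.25) = 80.64°
∠G(j44) = −80.64° = -80.64°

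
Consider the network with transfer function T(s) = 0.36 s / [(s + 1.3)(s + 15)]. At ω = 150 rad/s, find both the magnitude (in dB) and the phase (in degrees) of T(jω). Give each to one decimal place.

|j150| = 150
|j150 + 1.3| = √(150² + 1.3²) = 150
|j150 + 15| = √(150² + 15²) = 150.7
|T(j150)| = 0.36 × 150 / (150 × 150.7) = 0.002388
20 log₁₀(0.002388) = -52.44 dB
∠(j150) = 90.00°
∠(j150 + 1.3) = arctan(150/1.3) = 89.50°
∠(j150 + 15) = arctan(150/15) = 84.29°
∠T(j150) = 90.00° − (89.50° + 84.29°) = -83.79°

|T| = -52.4 dB, ∠T = -83.8 deg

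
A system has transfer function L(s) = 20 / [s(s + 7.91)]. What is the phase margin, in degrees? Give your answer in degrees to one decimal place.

Gain crossover: |L(jω)| = 1 at ω ≈ 2.42 rad/s.
∠L(j2.42) = −90° − arctan(2.42/7.91) ≈ -107.00°
PM = 180° + (-107.00°) = 73.00°

73.0°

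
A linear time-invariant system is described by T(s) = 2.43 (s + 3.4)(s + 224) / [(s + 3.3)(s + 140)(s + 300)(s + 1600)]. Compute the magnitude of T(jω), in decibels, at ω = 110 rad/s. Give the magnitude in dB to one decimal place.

-103.5 dB

|j110 + 3.4| = √(110² + 3.4²) = 110.1
|j110 + 224| = √(110² + 224²) = 249.6
|j110 + 3.3| = √(110² + 3.3²) = 110
|j110 + 140| = √(110² + 140²) = 178
|j110 + 300| = √(110² + 300²) = 319.5
|j110 + 1600| = √(110² + 1600²) = 1604
|T(j110)| = 2.43 × 110.1 × 249.6 / (110 × 178 × 319.5 × 1604) = 6.6465e-06
20 log₁₀(6.6465e-06) = -103.55 dB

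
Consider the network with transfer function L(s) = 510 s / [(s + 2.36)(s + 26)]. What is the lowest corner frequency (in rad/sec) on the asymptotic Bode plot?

2.36 rad/sec

Break frequencies occur at each pole and zero magnitude: 2.36 rad/sec, 26 rad/sec.
The lowest is 2.36 rad/sec.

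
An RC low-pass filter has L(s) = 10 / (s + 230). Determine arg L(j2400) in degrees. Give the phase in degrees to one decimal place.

-84.5°

∠(j2400 + 230) = arctan(2400/230) = 84.53°
∠L(j2400) = −84.53° = -84.53°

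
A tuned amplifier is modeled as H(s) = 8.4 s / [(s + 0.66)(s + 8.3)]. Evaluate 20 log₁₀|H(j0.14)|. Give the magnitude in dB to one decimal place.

-13.6 dB

|j0.14| = 0.14
|j0.14 + 0.66| = √(0.14² + 0.66²) = 0.6747
|j0.14 + 8.3| = √(0.14² + 8.3²) = 8.301
|H(j0.14)| = 8.4 × 0.14 / (0.6747 × 8.301) = 0.20997
20 log₁₀(0.20997) = -13.56 dB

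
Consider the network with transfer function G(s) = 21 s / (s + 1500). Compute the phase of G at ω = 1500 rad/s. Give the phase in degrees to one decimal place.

45.0 deg

∠(j1500) = 90.00°
∠(j1500 + 1500) = arctan(1500/1500) = 45.00°
∠G(j1500) = 90.00° − 45.00° = 45.00°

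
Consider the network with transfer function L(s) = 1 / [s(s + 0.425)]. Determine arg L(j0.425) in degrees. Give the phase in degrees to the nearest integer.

∠(j0.425 + 0.425) = arctan(0.425/0.425) = 45.00°
∠(j0.425) = 90.00°
∠L(j0.425) = − (45.00° + 90.00°) = -135.00°

-135°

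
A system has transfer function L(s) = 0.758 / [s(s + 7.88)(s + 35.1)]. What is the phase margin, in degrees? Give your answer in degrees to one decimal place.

Gain crossover: |L(jω)| = 1 at ω ≈ 0.00274 rad s⁻¹.
∠L(j0.00274) = −90° − arctan(0.00274/7.88) − arctan(0.00274/35.1) ≈ -90.02°
PM = 180° + (-90.02°) = 89.98°

90.0°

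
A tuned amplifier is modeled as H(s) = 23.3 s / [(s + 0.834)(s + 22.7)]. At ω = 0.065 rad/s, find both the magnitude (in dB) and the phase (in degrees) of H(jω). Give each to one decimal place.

|j0.065| = 0.065
|j0.065 + 0.834| = √(0.065² + 0.834²) = 0.8365
|j0.065 + 22.7| = √(0.065² + 22.7²) = 22.7
|H(j0.065)| = 23.3 × 0.065 / (0.8365 × 22.7) = 0.079755
20 log₁₀(0.079755) = -21.96 dB
∠(j0.065) = 90.00°
∠(j0.065 + 0.834) = arctan(0.065/0.834) = 4.46°
∠(j0.065 + 22.7) = arctan(0.065/22.7) = 0.16°
∠H(j0.065) = 90.00° − (4.46° + 0.16°) = 85.38°

|H| = -22.0 dB, ∠H = 85.4°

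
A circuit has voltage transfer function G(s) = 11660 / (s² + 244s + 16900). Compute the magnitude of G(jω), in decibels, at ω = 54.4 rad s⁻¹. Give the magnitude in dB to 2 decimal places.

-4.35 dB

|(j54.4)² + 244(j54.4) + 16900| = |13941 + j13274| = 1.925e+04
|G(j54.4)| = 11660 / 1.925e+04 = 0.60574
20 log₁₀(0.60574) = -4.354 dB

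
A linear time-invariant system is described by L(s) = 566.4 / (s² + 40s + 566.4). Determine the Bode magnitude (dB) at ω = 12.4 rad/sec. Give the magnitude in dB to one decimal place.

|(j12.4)² + 40(j12.4) + 566.4| = |412.64 + j496| = 645.2
|L(j12.4)| = 566.4 / 645.2 = 0.87786
20 log₁₀(0.87786) = -1.13 dB

-1.1 dB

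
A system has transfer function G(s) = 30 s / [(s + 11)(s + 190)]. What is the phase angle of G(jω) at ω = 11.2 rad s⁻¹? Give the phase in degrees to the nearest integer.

41 deg

∠(j11.2) = 90.00°
∠(j11.2 + 11) = arctan(11.2/11) = 45.52°
∠(j11.2 + 190) = arctan(11.2/190) = 3.37°
∠G(j11.2) = 90.00° − (45.52° + 3.37°) = 41.11°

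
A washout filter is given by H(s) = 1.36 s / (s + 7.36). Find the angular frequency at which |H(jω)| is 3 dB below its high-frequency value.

For a single-pole high-pass, the −3 dB point is at the pole: ω = 7.36 rad/s.

7.36 rad/s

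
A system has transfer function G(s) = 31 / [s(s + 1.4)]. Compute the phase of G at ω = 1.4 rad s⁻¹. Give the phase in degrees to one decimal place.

∠(j1.4 + 1.4) = arctan(1.4/1.4) = 45.00°
∠(j1.4) = 90.00°
∠G(j1.4) = − (45.00° + 90.00°) = -135.00°

-135.0°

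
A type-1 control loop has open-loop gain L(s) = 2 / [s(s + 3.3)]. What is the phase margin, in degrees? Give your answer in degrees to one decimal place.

Gain crossover: |L(jω)| = 1 at ω ≈ 0.596 rad/s.
∠L(j0.596) = −90° − arctan(0.596/3.3) ≈ -100.24°
PM = 180° + (-100.24°) = 79.76°

79.8°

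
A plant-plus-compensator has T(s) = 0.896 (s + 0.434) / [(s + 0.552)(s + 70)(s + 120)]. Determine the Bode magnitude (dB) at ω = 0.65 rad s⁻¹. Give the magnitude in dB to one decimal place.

|j0.65 + 0.434| = √(0.65² + 0.434²) = 0.7816
|j0.65 + 0.552| = √(0.65² + 0.552²) = 0.8528
|j0.65 + 70| = √(0.65² + 70²) = 70
|j0.65 + 120| = √(0.65² + 120²) = 120
|T(j0.65)| = 0.896 × 0.7816 / (0.8528 × 70 × 120) = 9.7756e-05
20 log₁₀(9.7756e-05) = -80.20 dB

-80.2 dB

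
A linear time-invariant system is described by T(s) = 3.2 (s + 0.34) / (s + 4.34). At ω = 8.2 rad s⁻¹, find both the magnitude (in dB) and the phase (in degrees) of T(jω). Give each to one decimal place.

|j8.2 + 0.34| = √(8.2² + 0.34²) = 8.207
|j8.2 + 4.34| = √(8.2² + 4.34²) = 9.278
|T(j8.2)| = 3.2 × 8.207 / 9.278 = 2.8307
20 log₁₀(2.8307) = 9.04 dB
∠(j8.2 + 0.34) = arctan(8.2/0.34) = 87.63°
∠(j8.2 + 4.34) = arctan(8.2/4.34) = 62.11°
∠T(j8.2) = 87.63° − 62.11° = 25.52°

|T| = 9.0 dB, ∠T = 25.5 deg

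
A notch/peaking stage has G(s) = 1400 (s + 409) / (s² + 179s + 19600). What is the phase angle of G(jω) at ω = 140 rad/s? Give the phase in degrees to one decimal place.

-71.1°

∠(j140 + 409) = arctan(140/409) = 18.90°
∠[(j140)² + 179(j140) + 19600] = ∠[0 + j25060] = 90.00°
∠G(j140) = 18.90° − 90.00° = -71.10°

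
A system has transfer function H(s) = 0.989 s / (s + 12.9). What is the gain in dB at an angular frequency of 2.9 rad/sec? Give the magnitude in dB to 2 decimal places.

|j2.9| = 2.9
|j2.9 + 12.9| = √(2.9² + 12.9²) = 13.22
|H(j2.9)| = 0.989 × 2.9 / 13.22 = 0.21692
20 log₁₀(0.21692) = -13.274 dB

-13.27 dB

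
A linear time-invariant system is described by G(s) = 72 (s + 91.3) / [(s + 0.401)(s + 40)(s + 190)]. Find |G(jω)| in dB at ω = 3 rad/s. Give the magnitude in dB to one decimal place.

|j3 + 91.3| = √(3² + 91.3²) = 91.35
|j3 + 0.401| = √(3² + 0.401²) = 3.027
|j3 + 40| = √(3² + 40²) = 40.11
|j3 + 190| = √(3² + 190²) = 190
|G(j3)| = 72 × 91.35 / (3.027 × 40.11 × 190) = 0.28509
20 log₁₀(0.28509) = -10.90 dB

-10.9 dB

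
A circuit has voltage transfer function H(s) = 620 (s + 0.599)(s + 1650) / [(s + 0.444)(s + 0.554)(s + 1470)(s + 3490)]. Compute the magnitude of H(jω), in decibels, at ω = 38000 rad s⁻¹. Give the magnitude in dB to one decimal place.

-127.4 dB

|j38000 + 0.599| = √(38000² + 0.599²) = 3.8e+04
|j38000 + 1650| = √(38000² + 1650²) = 3.804e+04
|j38000 + 0.444| = √(38000² + 0.444²) = 3.8e+04
|j38000 + 0.554| = √(38000² + 0.554²) = 3.8e+04
|j38000 + 1470| = √(38000² + 1470²) = 3.803e+04
|j38000 + 3490| = √(38000² + 3490²) = 3.816e+04
|H(j38000)| = 620 × 3.8e+04 × 3.804e+04 / (3.8e+04 × 3.8e+04 × 3.803e+04 × 3.816e+04) = 4.2765e-07
20 log₁₀(4.2765e-07) = -127.38 dB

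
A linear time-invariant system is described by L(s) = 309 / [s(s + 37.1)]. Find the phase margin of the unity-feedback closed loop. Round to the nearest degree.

Gain crossover: |L(jω)| = 1 at ω ≈ 8.14 rad/sec.
∠L(j8.14) = −90° − arctan(8.14/37.1) ≈ -102.37°
PM = 180° + (-102.37°) = 77.63°

78°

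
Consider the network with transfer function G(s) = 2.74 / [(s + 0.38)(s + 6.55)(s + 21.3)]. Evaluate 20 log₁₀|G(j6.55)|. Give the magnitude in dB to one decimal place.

|j6.55 + 0.38| = √(6.55² + 0.38²) = 6.561
|j6.55 + 6.55| = √(6.55² + 6.55²) = 9.263
|j6.55 + 21.3| = √(6.55² + 21.3²) = 22.28
|G(j6.55)| = 2.74 / (6.561 × 9.263 × 22.28) = 0.0020231
20 log₁₀(0.0020231) = -53.88 dB

-53.9 dB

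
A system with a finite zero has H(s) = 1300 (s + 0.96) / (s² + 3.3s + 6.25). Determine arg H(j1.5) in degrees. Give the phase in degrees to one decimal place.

∠(j1.5 + 0.96) = arctan(1.5/0.96) = 57.38°
∠[(j1.5)² + 3.3(j1.5) + 6.25] = ∠[4 + j4.95] = 51.06°
∠H(j1.5) = 57.38° − 51.06° = 6.32°

6.3°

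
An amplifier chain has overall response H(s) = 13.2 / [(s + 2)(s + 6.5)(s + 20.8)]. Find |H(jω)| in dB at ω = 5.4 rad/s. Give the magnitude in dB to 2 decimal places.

|j5.4 + 2| = √(5.4² + 2²) = 5.758
|j5.4 + 6.5| = √(5.4² + 6.5²) = 8.45
|j5.4 + 20.8| = √(5.4² + 20.8²) = 21.49
|H(j5.4)| = 13.2 / (5.758 × 8.45 × 21.49) = 0.012623
20 log₁₀(0.012623) = -37.977 dB

-37.98 dB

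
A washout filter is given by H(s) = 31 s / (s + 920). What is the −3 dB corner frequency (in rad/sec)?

920 rad/sec

For a single-pole high-pass, the −3 dB point is at the pole: ω = 920 rad/sec.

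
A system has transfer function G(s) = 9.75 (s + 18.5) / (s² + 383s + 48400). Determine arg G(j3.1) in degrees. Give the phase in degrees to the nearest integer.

∠(j3.1 + 18.5) = arctan(3.1/18.5) = 9.51°
∠[(j3.1)² + 383(j3.1) + 48400] = ∠[48390 + j1187.3] = 1.41°
∠G(j3.1) = 9.51° − 1.41° = 8.11°

8 deg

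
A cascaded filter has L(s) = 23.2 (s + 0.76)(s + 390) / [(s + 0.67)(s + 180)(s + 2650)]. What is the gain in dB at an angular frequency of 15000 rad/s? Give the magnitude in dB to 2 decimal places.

-56.34 dB

|j15000 + 0.76| = √(15000² + 0.76²) = 1.5e+04
|j15000 + 390| = √(15000² + 390²) = 1.501e+04
|j15000 + 0.67| = √(15000² + 0.67²) = 1.5e+04
|j15000 + 180| = √(15000² + 180²) = 1.5e+04
|j15000 + 2650| = √(15000² + 2650²) = 1.523e+04
|L(j15000)| = 23.2 × 1.5e+04 × 1.501e+04 / (1.5e+04 × 1.5e+04 × 1.523e+04) = 0.0015235
20 log₁₀(0.0015235) = -56.343 dB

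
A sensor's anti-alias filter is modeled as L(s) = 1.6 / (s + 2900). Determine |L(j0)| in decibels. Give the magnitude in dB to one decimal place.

-65.2 dB

L(0) = 1.6 / 2900 = 0.00055172
20 log₁₀(0.00055172) = -65.17 dB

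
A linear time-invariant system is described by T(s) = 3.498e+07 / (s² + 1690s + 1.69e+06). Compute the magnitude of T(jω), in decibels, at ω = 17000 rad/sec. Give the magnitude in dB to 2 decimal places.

|(j17000)² + 1690(j17000) + 1.69e+06| = |-2.8731e+08 + j2.873e+07| = 2.887e+08
|T(j17000)| = 3.498e+07 / 2.887e+08 = 0.12115
20 log₁₀(0.12115) = -18.334 dB

-18.33 dB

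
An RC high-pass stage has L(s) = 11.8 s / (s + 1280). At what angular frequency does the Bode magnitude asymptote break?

The single real pole at s = −1280 gives a corner at ω = 1280 rad/s.

1280 rad/s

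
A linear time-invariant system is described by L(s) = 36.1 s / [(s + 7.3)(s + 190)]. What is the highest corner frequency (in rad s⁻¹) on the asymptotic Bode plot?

Break frequencies occur at each pole and zero magnitude: 7.3 rad s⁻¹, 190 rad s⁻¹.
The highest is 190 rad s⁻¹.

190 rad s⁻¹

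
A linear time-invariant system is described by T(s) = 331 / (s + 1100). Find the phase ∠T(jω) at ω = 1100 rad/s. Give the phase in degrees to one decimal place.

-45.0 deg

∠(j1100 + 1100) = arctan(1100/1100) = 45.00°
∠T(j1100) = −45.00° = -45.00°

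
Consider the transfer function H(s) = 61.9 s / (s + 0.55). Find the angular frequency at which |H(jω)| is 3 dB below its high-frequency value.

For a single-pole high-pass, the −3 dB point is at the pole: ω = 0.55 rad/sec.

0.55 rad/sec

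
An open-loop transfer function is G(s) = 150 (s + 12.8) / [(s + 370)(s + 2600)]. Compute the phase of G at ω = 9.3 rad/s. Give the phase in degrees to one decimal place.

34.4 deg

∠(j9.3 + 12.8) = arctan(9.3/12.8) = 36.00°
∠(j9.3 + 370) = arctan(9.3/370) = 1.44°
∠(j9.3 + 2600) = arctan(9.3/2600) = 0.20°
∠G(j9.3) = 36.00° − (1.44° + 0.20°) = 34.36°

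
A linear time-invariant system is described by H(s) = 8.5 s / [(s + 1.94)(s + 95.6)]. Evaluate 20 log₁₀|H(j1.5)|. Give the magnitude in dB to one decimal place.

-25.3 dB

|j1.5| = 1.5
|j1.5 + 1.94| = √(1.5² + 1.94²) = 2.452
|j1.5 + 95.6| = √(1.5² + 95.6²) = 95.61
|H(j1.5)| = 8.5 × 1.5 / (2.452 × 95.61) = 0.054379
20 log₁₀(0.054379) = -25.29 dB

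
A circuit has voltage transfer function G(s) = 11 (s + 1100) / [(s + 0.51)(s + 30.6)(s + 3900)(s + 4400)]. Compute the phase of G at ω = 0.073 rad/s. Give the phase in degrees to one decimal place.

∠(j0.073 + 1100) = arctan(0.073/1100) = 0.00°
∠(j0.073 + 0.51) = arctan(0.073/0.51) = 8.15°
∠(j0.073 + 30.6) = arctan(0.073/30.6) = 0.14°
∠(j0.073 + 3900) = arctan(0.073/3900) = 0.00°
∠(j0.073 + 4400) = arctan(0.073/4400) = 0.00°
∠G(j0.073) = 0.00° − (8.15° + 0.14° + 0.00° + 0.00°) = -8.28°

-8.3 deg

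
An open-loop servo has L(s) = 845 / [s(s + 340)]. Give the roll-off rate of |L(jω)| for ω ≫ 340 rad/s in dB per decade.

With 0 zeros and 2 poles, the high-frequency asymptotic slope is 20 × (0 − 2) = -40 dB/decade.

-40 dB/decade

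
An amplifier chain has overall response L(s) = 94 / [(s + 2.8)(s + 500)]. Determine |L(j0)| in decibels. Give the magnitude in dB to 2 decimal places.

L(0) = 94 / (2.8 × 500) = 0.067143
20 log₁₀(0.067143) = -23.460 dB

-23.46 dB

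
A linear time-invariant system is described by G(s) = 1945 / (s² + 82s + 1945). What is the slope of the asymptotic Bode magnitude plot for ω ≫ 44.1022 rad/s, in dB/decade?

With 0 zeros and 2 poles, the high-frequency asymptotic slope is 20 × (0 − 2) = -40 dB/decade.

-40 dB/decade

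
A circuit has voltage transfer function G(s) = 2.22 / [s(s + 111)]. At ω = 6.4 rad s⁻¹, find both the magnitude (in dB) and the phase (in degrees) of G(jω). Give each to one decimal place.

|j6.4 + 111| = √(6.4² + 111²) = 111.2
|j6.4| = 6.4
|G(j6.4)| = 2.22 / (111.2 × 6.4) = 0.0031198
20 log₁₀(0.0031198) = -50.12 dB
∠(j6.4 + 111) = arctan(6.4/111) = 3.30°
∠(j6.4) = 90.00°
∠G(j6.4) = − (3.30° + 90.00°) = -93.30°

|G| = -50.1 dB, ∠G = -93.3 deg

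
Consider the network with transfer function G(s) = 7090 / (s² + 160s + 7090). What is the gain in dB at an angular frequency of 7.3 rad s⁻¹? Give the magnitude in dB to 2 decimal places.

-0.05 dB

|(j7.3)² + 160(j7.3) + 7090| = |7036.7 + j1168| = 7133
|G(j7.3)| = 7090 / 7133 = 0.99397
20 log₁₀(0.99397) = -0.053 dB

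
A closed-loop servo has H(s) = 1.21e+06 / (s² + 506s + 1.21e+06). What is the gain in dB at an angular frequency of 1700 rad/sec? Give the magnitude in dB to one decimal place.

|(j1700)² + 506(j1700) + 1.21e+06| = |-1.68e+06 + j8.602e+05| = 1.887e+06
|H(j1700)| = 1.21e+06 / 1.887e+06 = 0.64109
20 log₁₀(0.64109) = -3.86 dB

-3.9 dB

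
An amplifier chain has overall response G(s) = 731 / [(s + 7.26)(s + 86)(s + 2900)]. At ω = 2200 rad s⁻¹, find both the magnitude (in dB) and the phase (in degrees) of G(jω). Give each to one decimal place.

|G| = -147.6 dB, ∠G = -214.8°

|j2200 + 7.26| = √(2200² + 7.26²) = 2200
|j2200 + 86| = √(2200² + 86²) = 2202
|j2200 + 2900| = √(2200² + 2900²) = 3640
|G(j2200)| = 731 / (2200 × 2202 × 3640) = 4.146e-08
20 log₁₀(4.146e-08) = -147.65 dB
∠(j2200 + 7.26) = arctan(2200/7.26) = 89.81°
∠(j2200 + 86) = arctan(2200/86) = 87.76°
∠(j2200 + 2900) = arctan(2200/2900) = 37.18°
∠G(j2200) = − (89.81° + 87.76° + 37.18°) = -214.76°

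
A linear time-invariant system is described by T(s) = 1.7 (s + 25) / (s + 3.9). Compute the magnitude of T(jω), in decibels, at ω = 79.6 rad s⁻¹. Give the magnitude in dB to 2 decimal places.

|j79.6 + 25| = √(79.6² + 25²) = 83.43
|j79.6 + 3.9| = √(79.6² + 3.9²) = 79.7
|T(j79.6)| = 1.7 × 83.43 / 79.7 = 1.7797
20 log₁₀(1.7797) = 5.007 dB

5.01 dB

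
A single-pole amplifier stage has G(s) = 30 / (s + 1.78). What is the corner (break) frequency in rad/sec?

The single real pole at s = −1.78 gives a corner at ω = 1.78 rad/sec.

1.78 rad/sec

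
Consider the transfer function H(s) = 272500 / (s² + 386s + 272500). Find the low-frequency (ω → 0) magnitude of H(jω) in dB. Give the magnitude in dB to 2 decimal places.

0.00 dB

H(0) = 272500 / 272500 = 1
20 log₁₀(1) = 0.000 dB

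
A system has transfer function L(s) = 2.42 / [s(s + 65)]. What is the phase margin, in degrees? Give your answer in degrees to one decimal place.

90.0°

Gain crossover: |L(jω)| = 1 at ω ≈ 0.0372 rad/s.
∠L(j0.0372) = −90° − arctan(0.0372/65) ≈ -90.03°
PM = 180° + (-90.03°) = 89.97°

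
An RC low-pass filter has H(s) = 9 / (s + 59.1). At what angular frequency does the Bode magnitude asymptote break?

The single real pole at s = −59.1 gives a corner at ω = 59.1 rad/s.

59.1 rad/s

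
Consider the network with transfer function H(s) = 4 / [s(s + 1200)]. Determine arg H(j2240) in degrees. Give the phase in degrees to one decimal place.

-151.8°

∠(j2240 + 1200) = arctan(2240/1200) = 61.82°
∠(j2240) = 90.00°
∠H(j2240) = − (61.82° + 90.00°) = -151.82°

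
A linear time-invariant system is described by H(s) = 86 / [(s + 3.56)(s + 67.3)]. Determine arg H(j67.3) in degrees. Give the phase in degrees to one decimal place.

∠(j67.3 + 3.56) = arctan(67.3/3.56) = 86.97°
∠(j67.3 + 67.3) = arctan(67.3/67.3) = 45.00°
∠H(j67.3) = − (86.97° + 45.00°) = -131.97°

-132.0°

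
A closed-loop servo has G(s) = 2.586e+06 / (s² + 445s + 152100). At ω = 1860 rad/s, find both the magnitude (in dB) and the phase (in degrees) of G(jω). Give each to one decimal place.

|(j1860)² + 445(j1860) + 152100| = |-3.3075e+06 + j8.277e+05| = 3.409e+06
|G(j1860)| = 2.586e+06 / 3.409e+06 = 0.75847
20 log₁₀(0.75847) = -2.40 dB
∠[(j1860)² + 445(j1860) + 152100] = ∠[-3.3075e+06 + j8.277e+05] = 165.95°
∠G(j1860) = −165.95° = -165.95°

|G| = -2.4 dB, ∠G = -166.0 deg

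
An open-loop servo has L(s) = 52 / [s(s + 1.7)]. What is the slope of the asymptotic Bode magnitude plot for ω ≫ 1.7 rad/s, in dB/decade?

-40 dB/decade

With 0 zeros and 2 poles, the high-frequency asymptotic slope is 20 × (0 − 2) = -40 dB/decade.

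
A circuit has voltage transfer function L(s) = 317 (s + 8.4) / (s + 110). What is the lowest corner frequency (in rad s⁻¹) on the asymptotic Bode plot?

Break frequencies occur at each pole and zero magnitude: 8.4 rad s⁻¹, 110 rad s⁻¹.
The lowest is 8.4 rad s⁻¹.

8.4 rad s⁻¹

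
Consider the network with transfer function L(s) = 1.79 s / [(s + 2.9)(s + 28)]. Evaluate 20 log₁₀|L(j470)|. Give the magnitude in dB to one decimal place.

|j470| = 470
|j470 + 2.9| = √(470² + 2.9²) = 470
|j470 + 28| = √(470² + 28²) = 470.8
|L(j470)| = 1.79 × 470 / (470 × 470.8) = 0.0038017
20 log₁₀(0.0038017) = -48.40 dB

-48.4 dB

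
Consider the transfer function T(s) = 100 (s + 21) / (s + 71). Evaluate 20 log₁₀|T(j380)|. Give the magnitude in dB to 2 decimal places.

39.86 dB

|j380 + 21| = √(380² + 21²) = 380.6
|j380 + 71| = √(380² + 71²) = 386.6
|T(j380)| = 100 × 380.6 / 386.6 = 98.449
20 log₁₀(98.449) = 39.864 dB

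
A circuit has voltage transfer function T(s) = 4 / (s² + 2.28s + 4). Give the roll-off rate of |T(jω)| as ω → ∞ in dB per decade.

With 0 zeros and 2 poles, the high-frequency asymptotic slope is 20 × (0 − 2) = -40 dB/decade.

-40 dB/decade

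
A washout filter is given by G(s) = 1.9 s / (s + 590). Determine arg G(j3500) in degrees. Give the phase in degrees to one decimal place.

9.6 deg

∠(j3500) = 90.00°
∠(j3500 + 590) = arctan(3500/590) = 80.43°
∠G(j3500) = 90.00° − 80.43° = 9.57°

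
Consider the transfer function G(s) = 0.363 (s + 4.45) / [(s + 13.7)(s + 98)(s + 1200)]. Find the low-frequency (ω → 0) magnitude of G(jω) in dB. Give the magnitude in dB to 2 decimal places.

-119.98 dB

G(0) = 0.363 × 4.45 / (13.7 × 98 × 1200) = 1.0026e-06
20 log₁₀(1.0026e-06) = -119.977 dB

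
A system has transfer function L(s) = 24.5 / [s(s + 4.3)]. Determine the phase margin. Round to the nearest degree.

Gain crossover: |L(jω)| = 1 at ω ≈ 4.12 rad/sec.
∠L(j4.12) = −90° − arctan(4.12/4.3) ≈ -133.75°
PM = 180° + (-133.75°) = 46.25°

46 deg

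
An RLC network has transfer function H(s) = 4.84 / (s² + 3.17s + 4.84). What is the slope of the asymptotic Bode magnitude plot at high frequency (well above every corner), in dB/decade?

With 0 zeros and 2 poles, the high-frequency asymptotic slope is 20 × (0 − 2) = -40 dB/decade.

-40 dB/decade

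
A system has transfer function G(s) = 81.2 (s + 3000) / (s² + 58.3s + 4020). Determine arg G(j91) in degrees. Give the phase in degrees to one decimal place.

-127.0°

∠(j91 + 3000) = arctan(91/3000) = 1.74°
∠[(j91)² + 58.3(j91) + 4020] = ∠[-4261 + j5305.3] = 128.77°
∠G(j91) = 1.74° − 128.77° = -127.03°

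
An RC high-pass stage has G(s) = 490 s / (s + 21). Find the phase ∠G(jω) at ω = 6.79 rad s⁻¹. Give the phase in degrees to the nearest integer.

∠(j6.79) = 90.00°
∠(j6.79 + 21) = arctan(6.79/21) = 17.92°
∠G(j6.79) = 90.00° − 17.92° = 72.08°

72°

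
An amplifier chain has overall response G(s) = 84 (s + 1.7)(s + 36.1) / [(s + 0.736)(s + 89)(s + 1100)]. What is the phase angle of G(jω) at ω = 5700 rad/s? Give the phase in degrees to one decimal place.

-78.6°

∠(j5700 + 1.7) = arctan(5700/1.7) = 89.98°
∠(j5700 + 36.1) = arctan(5700/36.1) = 89.64°
∠(j5700 + 0.736) = arctan(5700/0.736) = 89.99°
∠(j5700 + 89) = arctan(5700/89) = 89.11°
∠(j5700 + 1100) = arctan(5700/1100) = 79.08°
∠G(j5700) = 89.98° + 89.64° − (89.99° + 89.11° + 79.08°) = -78.56°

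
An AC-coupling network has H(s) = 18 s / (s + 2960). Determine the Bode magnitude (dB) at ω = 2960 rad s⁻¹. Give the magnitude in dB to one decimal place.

|j2960| = 2960
|j2960 + 2960| = √(2960² + 2960²) = 4186
|H(j2960)| = 18 × 2960 / 4186 = 12.728
20 log₁₀(12.728) = 22.10 dB

22.1 dB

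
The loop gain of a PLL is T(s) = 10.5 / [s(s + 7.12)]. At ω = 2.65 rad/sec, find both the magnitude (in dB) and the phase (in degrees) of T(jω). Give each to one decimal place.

|j2.65 + 7.12| = √(2.65² + 7.12²) = 7.597
|j2.65| = 2.65
|T(j2.65)| = 10.5 / (7.597 × 2.65) = 0.52155
20 log₁₀(0.52155) = -5.65 dB
∠(j2.65 + 7.12) = arctan(2.65/7.12) = 20.41°
∠(j2.65) = 90.00°
∠T(j2.65) = − (20.41° + 90.00°) = -110.41°

|T| = -5.7 dB, ∠T = -110.4°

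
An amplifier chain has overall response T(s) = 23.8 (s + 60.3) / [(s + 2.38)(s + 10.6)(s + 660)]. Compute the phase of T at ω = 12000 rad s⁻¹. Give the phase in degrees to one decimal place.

-177.1°

∠(j12000 + 60.3) = arctan(12000/60.3) = 89.71°
∠(j12000 + 2.38) = arctan(12000/2.38) = 89.99°
∠(j12000 + 10.6) = arctan(12000/10.6) = 89.95°
∠(j12000 + 660) = arctan(12000/660) = 86.85°
∠T(j12000) = 89.71° − (89.99° + 89.95° + 86.85°) = -177.08°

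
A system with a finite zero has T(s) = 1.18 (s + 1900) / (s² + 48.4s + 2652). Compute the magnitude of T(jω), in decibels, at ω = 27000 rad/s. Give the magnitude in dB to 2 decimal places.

|j27000 + 1900| = √(27000² + 1900²) = 2.707e+04
|(j27000)² + 48.4(j27000) + 2652| = |-7.29e+08 + j1.3068e+06| = 7.29e+08
|T(j27000)| = 1.18 × 2.707e+04 / 7.29e+08 = 4.3812e-05
20 log₁₀(4.3812e-05) = -87.168 dB

-87.17 dB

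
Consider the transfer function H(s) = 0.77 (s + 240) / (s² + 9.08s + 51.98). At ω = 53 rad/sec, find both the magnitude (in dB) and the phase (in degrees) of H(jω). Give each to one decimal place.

|H| = -23.4 dB, ∠H = -157.6°

|j53 + 240| = √(53² + 240²) = 245.8
|(j53)² + 9.08(j53) + 51.98| = |-2757 + j481.24| = 2799
|H(j53)| = 0.77 × 245.8 / 2799 = 0.067621
20 log₁₀(0.067621) = -23.40 dB
∠(j53 + 240) = arctan(53/240) = 12.45°
∠[(j53)² + 9.08(j53) + 51.98] = ∠[-2757 + j481.24] = 170.10°
∠H(j53) = 12.45° − 170.10° = -157.65°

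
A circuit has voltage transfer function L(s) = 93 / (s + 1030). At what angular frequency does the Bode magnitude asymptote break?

1030 rad/s

The single real pole at s = −1030 gives a corner at ω = 1030 rad/s.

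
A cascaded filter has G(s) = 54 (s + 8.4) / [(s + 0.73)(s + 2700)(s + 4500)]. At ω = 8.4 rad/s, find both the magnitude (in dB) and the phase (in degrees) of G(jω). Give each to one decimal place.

|j8.4 + 8.4| = √(8.4² + 8.4²) = 11.88
|j8.4 + 0.73| = √(8.4² + 0.73²) = 8.432
|j8.4 + 2700| = √(8.4² + 2700²) = 2700
|j8.4 + 4500| = √(8.4² + 4500²) = 4500
|G(j8.4)| = 54 × 11.88 / (8.432 × 2700 × 4500) = 6.2618e-06
20 log₁₀(6.2618e-06) = -104.07 dB
∠(j8.4 + 8.4) = arctan(8.4/8.4) = 45.00°
∠(j8.4 + 0.73) = arctan(8.4/0.73) = 85.03°
∠(j8.4 + 2700) = arctan(8.4/2700) = 0.18°
∠(j8.4 + 4500) = arctan(8.4/4500) = 0.11°
∠G(j8.4) = 45.00° − (85.03° + 0.18° + 0.11°) = -40.32°

|G| = -104.1 dB, ∠G = -40.3°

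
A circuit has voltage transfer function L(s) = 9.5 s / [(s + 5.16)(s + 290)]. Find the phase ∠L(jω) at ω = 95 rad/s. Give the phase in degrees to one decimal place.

-15.0 deg

∠(j95) = 90.00°
∠(j95 + 5.16) = arctan(95/5.16) = 86.89°
∠(j95 + 290) = arctan(95/290) = 18.14°
∠L(j95) = 90.00° − (86.89° + 18.14°) = -15.03°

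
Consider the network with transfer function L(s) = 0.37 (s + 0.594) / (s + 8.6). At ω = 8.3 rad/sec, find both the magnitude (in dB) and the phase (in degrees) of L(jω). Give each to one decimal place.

|j8.3 + 0.594| = √(8.3² + 0.594²) = 8.321
|j8.3 + 8.6| = √(8.3² + 8.6²) = 11.95
|L(j8.3)| = 0.37 × 8.321 / 11.95 = 0.2576
20 log₁₀(0.2576) = -11.78 dB
∠(j8.3 + 0.594) = arctan(8.3/0.594) = 85.91°
∠(j8.3 + 8.6) = arctan(8.3/8.6) = 43.98°
∠L(j8.3) = 85.91° − 43.98° = 41.92°

|L| = -11.8 dB, ∠L = 41.9°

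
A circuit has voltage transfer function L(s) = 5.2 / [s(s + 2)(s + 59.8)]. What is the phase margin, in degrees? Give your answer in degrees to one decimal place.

88.7°

Gain crossover: |L(jω)| = 1 at ω ≈ 0.0435 rad/s.
∠L(j0.0435) = −90° − arctan(0.0435/2) − arctan(0.0435/59.8) ≈ -91.29°
PM = 180° + (-91.29°) = 88.71°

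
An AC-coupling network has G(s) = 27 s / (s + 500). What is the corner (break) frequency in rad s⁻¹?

The single real pole at s = −500 gives a corner at ω = 500 rad s⁻¹.

500 rad s⁻¹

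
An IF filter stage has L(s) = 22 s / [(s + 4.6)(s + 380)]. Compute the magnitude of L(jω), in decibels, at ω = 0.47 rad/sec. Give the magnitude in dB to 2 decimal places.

|j0.47| = 0.47
|j0.47 + 4.6| = √(0.47² + 4.6²) = 4.624
|j0.47 + 380| = √(0.47² + 380²) = 380
|L(j0.47)| = 22 × 0.47 / (4.624 × 380) = 0.0058847
20 log₁₀(0.0058847) = -44.606 dB

-44.61 dB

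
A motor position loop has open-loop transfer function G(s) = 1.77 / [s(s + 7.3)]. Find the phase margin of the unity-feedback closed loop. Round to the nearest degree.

Gain crossover: |G(jω)| = 1 at ω ≈ 0.242 rad s⁻¹.
∠G(j0.242) = −90° − arctan(0.242/7.3) ≈ -91.90°
PM = 180° + (-91.90°) = 88.10°

88 deg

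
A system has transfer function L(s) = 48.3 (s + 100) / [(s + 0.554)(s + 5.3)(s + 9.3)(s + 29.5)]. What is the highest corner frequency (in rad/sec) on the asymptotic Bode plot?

100 rad/sec

Break frequencies occur at each pole and zero magnitude: 0.554 rad/sec, 5.3 rad/sec, 9.3 rad/sec, 29.5 rad/sec, 100 rad/sec.
The highest is 100 rad/sec.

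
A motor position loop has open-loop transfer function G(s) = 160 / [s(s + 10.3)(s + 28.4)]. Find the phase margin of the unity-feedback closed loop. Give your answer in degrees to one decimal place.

Gain crossover: |G(jω)| = 1 at ω ≈ 0.546 rad/sec.
∠G(j0.546) = −90° − arctan(0.546/10.3) − arctan(0.546/28.4) ≈ -94.14°
PM = 180° + (-94.14°) = 85.86°

85.9 deg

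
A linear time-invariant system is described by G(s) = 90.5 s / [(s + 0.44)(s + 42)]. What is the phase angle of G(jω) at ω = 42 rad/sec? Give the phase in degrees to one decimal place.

∠(j42) = 90.00°
∠(j42 + 0.44) = arctan(42/0.44) = 89.40°
∠(j42 + 42) = arctan(42/42) = 45.00°
∠G(j42) = 90.00° − (89.40° + 45.00°) = -44.40°

-44.4°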